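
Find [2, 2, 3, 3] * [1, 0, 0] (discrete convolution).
y[0] = 2×1 = 2; y[1] = 2×0 + 2×1 = 2; y[2] = 2×0 + 2×0 + 3×1 = 3; y[3] = 2×0 + 3×0 + 3×1 = 3; y[4] = 3×0 + 3×0 = 0; y[5] = 3×0 = 0

[2, 2, 3, 3, 0, 0]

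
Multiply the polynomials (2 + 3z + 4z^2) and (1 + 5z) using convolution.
Ascending coefficients: a = [2, 3, 4], b = [1, 5]. c[0] = 2×1 = 2; c[1] = 2×5 + 3×1 = 13; c[2] = 3×5 + 4×1 = 19; c[3] = 4×5 = 20. Result coefficients: [2, 13, 19, 20] → 2 + 13z + 19z^2 + 20z^3

2 + 13z + 19z^2 + 20z^3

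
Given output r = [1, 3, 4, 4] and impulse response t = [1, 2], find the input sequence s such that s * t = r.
Deconvolve r=[1, 3, 4, 4] by t=[1, 2]. Since t[0]=1, solve forward: s[0] = r[0] / 1 = 1; s[1] = (r[1] - 1×2) / 1 = 1; s[2] = (r[2] - 1×2) / 1 = 2. So s = [1, 1, 2]. Check by forward convolution: r[0] = 1×1 = 1; r[1] = 1×2 + 1×1 = 3; r[2] = 1×2 + 2×1 = 4; r[3] = 2×2 = 4

[1, 1, 2]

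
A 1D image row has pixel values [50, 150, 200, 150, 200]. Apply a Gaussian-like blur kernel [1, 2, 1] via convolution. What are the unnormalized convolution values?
Convolve image row [50, 150, 200, 150, 200] with kernel [1, 2, 1]: y[0] = 50×1 = 50; y[1] = 50×2 + 150×1 = 250; y[2] = 50×1 + 150×2 + 200×1 = 550; y[3] = 150×1 + 200×2 + 150×1 = 700; y[4] = 200×1 + 150×2 + 200×1 = 700; y[5] = 150×1 + 200×2 = 550; y[6] = 200×1 = 200 → [50, 250, 550, 700, 700, 550, 200]. Normalization factor = sum(kernel) = 4.

[50, 250, 550, 700, 700, 550, 200]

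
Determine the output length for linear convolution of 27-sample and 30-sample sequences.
Linear/full convolution length: m + n - 1 = 27 + 30 - 1 = 56

56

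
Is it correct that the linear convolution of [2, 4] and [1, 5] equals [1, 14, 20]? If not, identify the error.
Recompute linear convolution of [2, 4] and [1, 5]: y[0] = 2×1 = 2; y[1] = 2×5 + 4×1 = 14; y[2] = 4×5 = 20 → [2, 14, 20]. Compare to given [1, 14, 20]: they differ at index 0: given 1, correct 2, so answer: No

No. Error at index 0: given 1, correct 2.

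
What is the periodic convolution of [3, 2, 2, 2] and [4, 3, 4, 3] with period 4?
Use y[k] = Σ_j a[j]·b[(k-j) mod 4]. y[0] = 3×4 + 2×3 + 2×4 + 2×3 = 32; y[1] = 3×3 + 2×4 + 2×3 + 2×4 = 31; y[2] = 3×4 + 2×3 + 2×4 + 2×3 = 32; y[3] = 3×3 + 2×4 + 2×3 + 2×4 = 31. Result: [32, 31, 32, 31]

[32, 31, 32, 31]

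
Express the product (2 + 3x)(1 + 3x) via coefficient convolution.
Ascending coefficients: a = [2, 3], b = [1, 3]. c[0] = 2×1 = 2; c[1] = 2×3 + 3×1 = 9; c[2] = 3×3 = 9. Result coefficients: [2, 9, 9] → 2 + 9x + 9x^2

2 + 9x + 9x^2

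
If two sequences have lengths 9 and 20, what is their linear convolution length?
Linear/full convolution length: m + n - 1 = 9 + 20 - 1 = 28

28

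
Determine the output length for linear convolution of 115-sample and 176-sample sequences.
Linear/full convolution length: m + n - 1 = 115 + 176 - 1 = 290

290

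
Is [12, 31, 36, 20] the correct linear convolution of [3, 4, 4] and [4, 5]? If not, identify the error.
Recompute linear convolution of [3, 4, 4] and [4, 5]: y[0] = 3×4 = 12; y[1] = 3×5 + 4×4 = 31; y[2] = 4×5 + 4×4 = 36; y[3] = 4×5 = 20 → [12, 31, 36, 20]. Given [12, 31, 36, 20] matches, so answer: Yes

Yes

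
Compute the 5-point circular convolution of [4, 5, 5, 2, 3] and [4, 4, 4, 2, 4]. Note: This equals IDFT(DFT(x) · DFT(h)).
Either evaluate y[k] = Σ_j x[j]·h[(k-j) mod 5] directly, or use IDFT(DFT(x) · DFT(h)). y[0] = 4×4 + 5×4 + 5×2 + 2×4 + 3×4 = 66; y[1] = 4×4 + 5×4 + 5×4 + 2×2 + 3×4 = 72; y[2] = 4×4 + 5×4 + 5×4 + 2×4 + 3×2 = 70; y[3] = 4×2 + 5×4 + 5×4 + 2×4 + 3×4 = 68; y[4] = 4×4 + 5×2 + 5×4 + 2×4 + 3×4 = 66. Result: [66, 72, 70, 68, 66]

[66, 72, 70, 68, 66]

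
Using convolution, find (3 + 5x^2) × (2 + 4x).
Ascending coefficients: a = [3, 0, 5], b = [2, 4]. c[0] = 3×2 = 6; c[1] = 3×4 + 0×2 = 12; c[2] = 0×4 + 5×2 = 10; c[3] = 5×4 = 20. Result coefficients: [6, 12, 10, 20] → 6 + 12x + 10x^2 + 20x^3

6 + 12x + 10x^2 + 20x^3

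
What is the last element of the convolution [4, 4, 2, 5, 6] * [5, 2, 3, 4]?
Use y[k] = Σ_i a[i]·b[k-i] at k=7. y[7] = 6×4 = 24

24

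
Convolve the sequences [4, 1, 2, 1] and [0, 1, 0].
y[0] = 4×0 = 0; y[1] = 4×1 + 1×0 = 4; y[2] = 4×0 + 1×1 + 2×0 = 1; y[3] = 1×0 + 2×1 + 1×0 = 2; y[4] = 2×0 + 1×1 = 1; y[5] = 1×0 = 0

[0, 4, 1, 2, 1, 0]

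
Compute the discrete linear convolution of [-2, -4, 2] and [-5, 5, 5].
y[0] = -2×-5 = 10; y[1] = -2×5 + -4×-5 = 10; y[2] = -2×5 + -4×5 + 2×-5 = -40; y[3] = -4×5 + 2×5 = -10; y[4] = 2×5 = 10

[10, 10, -40, -10, 10]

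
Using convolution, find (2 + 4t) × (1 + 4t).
Ascending coefficients: a = [2, 4], b = [1, 4]. c[0] = 2×1 = 2; c[1] = 2×4 + 4×1 = 12; c[2] = 4×4 = 16. Result coefficients: [2, 12, 16] → 2 + 12t + 16t^2

2 + 12t + 16t^2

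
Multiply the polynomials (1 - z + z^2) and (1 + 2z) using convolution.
Ascending coefficients: a = [1, -1, 1], b = [1, 2]. c[0] = 1×1 = 1; c[1] = 1×2 + -1×1 = 1; c[2] = -1×2 + 1×1 = -1; c[3] = 1×2 = 2. Result coefficients: [1, 1, -1, 2] → 1 + z - z^2 + 2z^3

1 + z - z^2 + 2z^3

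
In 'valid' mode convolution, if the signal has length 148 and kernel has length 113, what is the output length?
'Valid' mode counts only positions where the kernel fully overlaps the signal: m - n + 1 = 148 - 113 + 1 = 36

36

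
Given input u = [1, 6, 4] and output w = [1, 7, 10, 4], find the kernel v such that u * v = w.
Output length 4 = len(u) + len(v) - 1 ⇒ len(v) = 2. Solve v forward using v[k] = (w[k] - Σ_{i≥1} u[i]·v[k-i]) / u[0]: v[0] = w[0] / u[0] = 1 / 1 = 1; v[1] = (w[1] - 6×1) / u[0] = (7 - 6×1) / 1 = 1. So v = [1, 1]. Forward-check [1, 6, 4] * [1, 1]: w[0] = 1×1 = 1; w[1] = 1×1 + 6×1 = 7; w[2] = 6×1 + 4×1 = 10; w[3] = 4×1 = 4 → [1, 7, 10, 4] ✓

[1, 1]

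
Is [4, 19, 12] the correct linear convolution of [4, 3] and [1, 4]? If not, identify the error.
Recompute linear convolution of [4, 3] and [1, 4]: y[0] = 4×1 = 4; y[1] = 4×4 + 3×1 = 19; y[2] = 3×4 = 12 → [4, 19, 12]. Given [4, 19, 12] matches, so answer: Yes

Yes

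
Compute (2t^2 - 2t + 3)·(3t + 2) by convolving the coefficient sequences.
Ascending coefficients: a = [3, -2, 2], b = [2, 3]. c[0] = 3×2 = 6; c[1] = 3×3 + -2×2 = 5; c[2] = -2×3 + 2×2 = -2; c[3] = 2×3 = 6. Result coefficients: [6, 5, -2, 6] → 6t^3 - 2t^2 + 5t + 6

6t^3 - 2t^2 + 5t + 6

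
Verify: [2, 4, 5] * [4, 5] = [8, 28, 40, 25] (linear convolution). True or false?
Recompute linear convolution of [2, 4, 5] and [4, 5]: y[0] = 2×4 = 8; y[1] = 2×5 + 4×4 = 26; y[2] = 4×5 + 5×4 = 40; y[3] = 5×5 = 25 → [8, 26, 40, 25]. Compare to given [8, 28, 40, 25]: they differ at index 1: given 28, correct 26, so answer: No

No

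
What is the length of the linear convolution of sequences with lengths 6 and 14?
Linear/full convolution length: m + n - 1 = 6 + 14 - 1 = 19

19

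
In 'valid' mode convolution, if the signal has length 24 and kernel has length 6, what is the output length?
'Valid' mode counts only positions where the kernel fully overlaps the signal: m - n + 1 = 24 - 6 + 1 = 19

19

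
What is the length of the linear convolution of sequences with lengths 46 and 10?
Linear/full convolution length: m + n - 1 = 46 + 10 - 1 = 55

55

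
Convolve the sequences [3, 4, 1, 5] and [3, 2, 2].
y[0] = 3×3 = 9; y[1] = 3×2 + 4×3 = 18; y[2] = 3×2 + 4×2 + 1×3 = 17; y[3] = 4×2 + 1×2 + 5×3 = 25; y[4] = 1×2 + 5×2 = 12; y[5] = 5×2 = 10

[9, 18, 17, 25, 12, 10]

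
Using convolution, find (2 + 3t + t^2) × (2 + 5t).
Ascending coefficients: a = [2, 3, 1], b = [2, 5]. c[0] = 2×2 = 4; c[1] = 2×5 + 3×2 = 16; c[2] = 3×5 + 1×2 = 17; c[3] = 1×5 = 5. Result coefficients: [4, 16, 17, 5] → 4 + 16t + 17t^2 + 5t^3

4 + 16t + 17t^2 + 5t^3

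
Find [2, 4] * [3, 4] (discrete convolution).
y[0] = 2×3 = 6; y[1] = 2×4 + 4×3 = 20; y[2] = 4×4 = 16

[6, 20, 16]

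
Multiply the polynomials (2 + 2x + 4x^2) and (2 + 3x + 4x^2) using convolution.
Ascending coefficients: a = [2, 2, 4], b = [2, 3, 4]. c[0] = 2×2 = 4; c[1] = 2×3 + 2×2 = 10; c[2] = 2×4 + 2×3 + 4×2 = 22; c[3] = 2×4 + 4×3 = 20; c[4] = 4×4 = 16. Result coefficients: [4, 10, 22, 20, 16] → 4 + 10x + 22x^2 + 20x^3 + 16x^4

4 + 10x + 22x^2 + 20x^3 + 16x^4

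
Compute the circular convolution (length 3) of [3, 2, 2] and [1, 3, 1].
Use y[k] = Σ_j u[j]·v[(k-j) mod 3]. y[0] = 3×1 + 2×1 + 2×3 = 11; y[1] = 3×3 + 2×1 + 2×1 = 13; y[2] = 3×1 + 2×3 + 2×1 = 11. Result: [11, 13, 11]

[11, 13, 11]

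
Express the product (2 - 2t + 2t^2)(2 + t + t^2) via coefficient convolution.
Ascending coefficients: a = [2, -2, 2], b = [2, 1, 1]. c[0] = 2×2 = 4; c[1] = 2×1 + -2×2 = -2; c[2] = 2×1 + -2×1 + 2×2 = 4; c[3] = -2×1 + 2×1 = 0; c[4] = 2×1 = 2. Result coefficients: [4, -2, 4, 0, 2] → 4 - 2t + 4t^2 + 2t^4

4 - 2t + 4t^2 + 2t^4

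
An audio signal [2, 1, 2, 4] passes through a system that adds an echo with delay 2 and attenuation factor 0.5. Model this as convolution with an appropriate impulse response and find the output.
Direct-path + delayed-attenuated-path model → impulse response h = [1, 0, 0.5] (1 at lag 0, 0.5 at lag 2). Output y[n] = x[n] + 0.5·x[n - 2] (with x[n] = 0 outside 0..3): y[0] = 2 + 0.5×0 = 2; y[1] = 1 + 0.5×0 = 1; y[2] = 2 + 0.5×2 = 3.0; y[3] = 4 + 0.5×1 = 4.5; y[4] = 0 + 0.5×2 = 1.0; y[5] = 0 + 0.5×4 = 2.0. So y = [2, 1, 3.0, 4.5, 1.0, 2.0]

[2, 1, 3.0, 4.5, 1.0, 2.0]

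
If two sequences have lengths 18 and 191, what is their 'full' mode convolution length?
Linear/full convolution length: m + n - 1 = 18 + 191 - 1 = 208

208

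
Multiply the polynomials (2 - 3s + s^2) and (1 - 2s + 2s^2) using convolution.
Ascending coefficients: a = [2, -3, 1], b = [1, -2, 2]. c[0] = 2×1 = 2; c[1] = 2×-2 + -3×1 = -7; c[2] = 2×2 + -3×-2 + 1×1 = 11; c[3] = -3×2 + 1×-2 = -8; c[4] = 1×2 = 2. Result coefficients: [2, -7, 11, -8, 2] → 2 - 7s + 11s^2 - 8s^3 + 2s^4

2 - 7s + 11s^2 - 8s^3 + 2s^4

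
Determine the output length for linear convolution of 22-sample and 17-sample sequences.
Linear/full convolution length: m + n - 1 = 22 + 17 - 1 = 38

38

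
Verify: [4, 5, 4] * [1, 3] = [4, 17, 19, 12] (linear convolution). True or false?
Recompute linear convolution of [4, 5, 4] and [1, 3]: y[0] = 4×1 = 4; y[1] = 4×3 + 5×1 = 17; y[2] = 5×3 + 4×1 = 19; y[3] = 4×3 = 12 → [4, 17, 19, 12]. Given [4, 17, 19, 12] matches, so answer: Yes

Yes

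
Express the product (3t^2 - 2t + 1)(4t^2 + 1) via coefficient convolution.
Ascending coefficients: a = [1, -2, 3], b = [1, 0, 4]. c[0] = 1×1 = 1; c[1] = 1×0 + -2×1 = -2; c[2] = 1×4 + -2×0 + 3×1 = 7; c[3] = -2×4 + 3×0 = -8; c[4] = 3×4 = 12. Result coefficients: [1, -2, 7, -8, 12] → 12t^4 - 8t^3 + 7t^2 - 2t + 1

12t^4 - 8t^3 + 7t^2 - 2t + 1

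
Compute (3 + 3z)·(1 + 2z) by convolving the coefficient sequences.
Ascending coefficients: a = [3, 3], b = [1, 2]. c[0] = 3×1 = 3; c[1] = 3×2 + 3×1 = 9; c[2] = 3×2 = 6. Result coefficients: [3, 9, 6] → 3 + 9z + 6z^2

3 + 9z + 6z^2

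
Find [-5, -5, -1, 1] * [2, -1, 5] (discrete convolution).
y[0] = -5×2 = -10; y[1] = -5×-1 + -5×2 = -5; y[2] = -5×5 + -5×-1 + -1×2 = -22; y[3] = -5×5 + -1×-1 + 1×2 = -22; y[4] = -1×5 + 1×-1 = -6; y[5] = 1×5 = 5

[-10, -5, -22, -22, -6, 5]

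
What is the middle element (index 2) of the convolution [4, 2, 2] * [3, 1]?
Use y[k] = Σ_i a[i]·b[k-i] at k=2. y[2] = 2×1 + 2×3 = 8

8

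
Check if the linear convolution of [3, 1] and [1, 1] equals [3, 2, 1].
Recompute linear convolution of [3, 1] and [1, 1]: y[0] = 3×1 = 3; y[1] = 3×1 + 1×1 = 4; y[2] = 1×1 = 1 → [3, 4, 1]. Compare to given [3, 2, 1]: they differ at index 1: given 2, correct 4, so answer: No

No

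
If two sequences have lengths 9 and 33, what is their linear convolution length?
Linear/full convolution length: m + n - 1 = 9 + 33 - 1 = 41

41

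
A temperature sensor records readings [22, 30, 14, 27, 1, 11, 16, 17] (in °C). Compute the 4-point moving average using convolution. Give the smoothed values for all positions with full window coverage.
4-point moving average kernel = [1, 1, 1, 1]. Apply in 'valid' mode (full window coverage): avg[0] = (22 + 30 + 14 + 27) / 4 = 23.25; avg[1] = (30 + 14 + 27 + 1) / 4 = 18.0; avg[2] = (14 + 27 + 1 + 11) / 4 = 13.25; avg[3] = (27 + 1 + 11 + 16) / 4 = 13.75; avg[4] = (1 + 11 + 16 + 17) / 4 = 11.25. Smoothed values: [23.25, 18.0, 13.25, 13.75, 11.25]

[23.25, 18.0, 13.25, 13.75, 11.25]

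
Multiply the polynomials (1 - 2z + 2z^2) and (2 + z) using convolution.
Ascending coefficients: a = [1, -2, 2], b = [2, 1]. c[0] = 1×2 = 2; c[1] = 1×1 + -2×2 = -3; c[2] = -2×1 + 2×2 = 2; c[3] = 2×1 = 2. Result coefficients: [2, -3, 2, 2] → 2 - 3z + 2z^2 + 2z^3

2 - 3z + 2z^2 + 2z^3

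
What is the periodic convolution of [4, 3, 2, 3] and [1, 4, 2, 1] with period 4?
Use y[k] = Σ_j a[j]·b[(k-j) mod 4]. y[0] = 4×1 + 3×1 + 2×2 + 3×4 = 23; y[1] = 4×4 + 3×1 + 2×1 + 3×2 = 27; y[2] = 4×2 + 3×4 + 2×1 + 3×1 = 25; y[3] = 4×1 + 3×2 + 2×4 + 3×1 = 21. Result: [23, 27, 25, 21]

[23, 27, 25, 21]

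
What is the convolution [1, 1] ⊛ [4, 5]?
y[0] = 1×4 = 4; y[1] = 1×5 + 1×4 = 9; y[2] = 1×5 = 5

[4, 9, 5]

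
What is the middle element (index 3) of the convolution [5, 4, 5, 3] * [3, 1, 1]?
Use y[k] = Σ_i a[i]·b[k-i] at k=3. y[3] = 4×1 + 5×1 + 3×3 = 18

18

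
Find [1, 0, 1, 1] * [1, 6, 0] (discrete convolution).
y[0] = 1×1 = 1; y[1] = 1×6 + 0×1 = 6; y[2] = 1×0 + 0×6 + 1×1 = 1; y[3] = 0×0 + 1×6 + 1×1 = 7; y[4] = 1×0 + 1×6 = 6; y[5] = 1×0 = 0

[1, 6, 1, 7, 6, 0]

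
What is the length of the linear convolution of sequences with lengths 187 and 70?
Linear/full convolution length: m + n - 1 = 187 + 70 - 1 = 256

256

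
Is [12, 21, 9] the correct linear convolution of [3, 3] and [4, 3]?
Recompute linear convolution of [3, 3] and [4, 3]: y[0] = 3×4 = 12; y[1] = 3×3 + 3×4 = 21; y[2] = 3×3 = 9 → [12, 21, 9]. Given [12, 21, 9] matches, so answer: Yes

Yes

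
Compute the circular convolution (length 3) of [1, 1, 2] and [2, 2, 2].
Use y[k] = Σ_j a[j]·b[(k-j) mod 3]. y[0] = 1×2 + 1×2 + 2×2 = 8; y[1] = 1×2 + 1×2 + 2×2 = 8; y[2] = 1×2 + 1×2 + 2×2 = 8. Result: [8, 8, 8]

[8, 8, 8]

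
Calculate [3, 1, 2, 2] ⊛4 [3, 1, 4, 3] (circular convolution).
Use y[k] = Σ_j x[j]·h[(k-j) mod 4]. y[0] = 3×3 + 1×3 + 2×4 + 2×1 = 22; y[1] = 3×1 + 1×3 + 2×3 + 2×4 = 20; y[2] = 3×4 + 1×1 + 2×3 + 2×3 = 25; y[3] = 3×3 + 1×4 + 2×1 + 2×3 = 21. Result: [22, 20, 25, 21]

[22, 20, 25, 21]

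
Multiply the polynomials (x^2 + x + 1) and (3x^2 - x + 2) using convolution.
Ascending coefficients: a = [1, 1, 1], b = [2, -1, 3]. c[0] = 1×2 = 2; c[1] = 1×-1 + 1×2 = 1; c[2] = 1×3 + 1×-1 + 1×2 = 4; c[3] = 1×3 + 1×-1 = 2; c[4] = 1×3 = 3. Result coefficients: [2, 1, 4, 2, 3] → 3x^4 + 2x^3 + 4x^2 + x + 2

3x^4 + 2x^3 + 4x^2 + x + 2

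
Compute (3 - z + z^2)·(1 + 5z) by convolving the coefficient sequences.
Ascending coefficients: a = [3, -1, 1], b = [1, 5]. c[0] = 3×1 = 3; c[1] = 3×5 + -1×1 = 14; c[2] = -1×5 + 1×1 = -4; c[3] = 1×5 = 5. Result coefficients: [3, 14, -4, 5] → 3 + 14z - 4z^2 + 5z^3

3 + 14z - 4z^2 + 5z^3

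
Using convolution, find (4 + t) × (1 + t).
Ascending coefficients: a = [4, 1], b = [1, 1]. c[0] = 4×1 = 4; c[1] = 4×1 + 1×1 = 5; c[2] = 1×1 = 1. Result coefficients: [4, 5, 1] → 4 + 5t + t^2

4 + 5t + t^2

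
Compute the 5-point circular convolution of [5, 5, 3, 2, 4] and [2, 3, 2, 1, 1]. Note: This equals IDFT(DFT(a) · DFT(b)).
Either evaluate y[k] = Σ_j a[j]·b[(k-j) mod 5] directly, or use IDFT(DFT(a) · DFT(b)). y[0] = 5×2 + 5×1 + 3×1 + 2×2 + 4×3 = 34; y[1] = 5×3 + 5×2 + 3×1 + 2×1 + 4×2 = 38; y[2] = 5×2 + 5×3 + 3×2 + 2×1 + 4×1 = 37; y[3] = 5×1 + 5×2 + 3×3 + 2×2 + 4×1 = 32; y[4] = 5×1 + 5×1 + 3×2 + 2×3 + 4×2 = 30. Result: [34, 38, 37, 32, 30]

[34, 38, 37, 32, 30]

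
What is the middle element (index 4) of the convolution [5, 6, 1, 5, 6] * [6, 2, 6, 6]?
Use y[k] = Σ_i a[i]·b[k-i] at k=4. y[4] = 6×6 + 1×6 + 5×2 + 6×6 = 88

88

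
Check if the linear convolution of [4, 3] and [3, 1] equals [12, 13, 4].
Recompute linear convolution of [4, 3] and [3, 1]: y[0] = 4×3 = 12; y[1] = 4×1 + 3×3 = 13; y[2] = 3×1 = 3 → [12, 13, 3]. Compare to given [12, 13, 4]: they differ at index 2: given 4, correct 3, so answer: No

No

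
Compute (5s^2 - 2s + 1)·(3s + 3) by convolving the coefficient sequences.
Ascending coefficients: a = [1, -2, 5], b = [3, 3]. c[0] = 1×3 = 3; c[1] = 1×3 + -2×3 = -3; c[2] = -2×3 + 5×3 = 9; c[3] = 5×3 = 15. Result coefficients: [3, -3, 9, 15] → 15s^3 + 9s^2 - 3s + 3

15s^3 + 9s^2 - 3s + 3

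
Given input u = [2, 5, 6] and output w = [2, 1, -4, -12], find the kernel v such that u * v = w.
Output length 4 = len(u) + len(v) - 1 ⇒ len(v) = 2. Solve v forward using v[k] = (w[k] - Σ_{i≥1} u[i]·v[k-i]) / u[0]: v[0] = w[0] / u[0] = 2 / 2 = 1; v[1] = (w[1] - 5×1) / u[0] = (1 - 5×1) / 2 = -2. So v = [1, -2]. Forward-check [2, 5, 6] * [1, -2]: w[0] = 2×1 = 2; w[1] = 2×-2 + 5×1 = 1; w[2] = 5×-2 + 6×1 = -4; w[3] = 6×-2 = -12 → [2, 1, -4, -12] ✓

[1, -2]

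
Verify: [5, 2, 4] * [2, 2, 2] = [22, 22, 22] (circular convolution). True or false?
Recompute circular convolution of [5, 2, 4] and [2, 2, 2]: y[0] = 5×2 + 2×2 + 4×2 = 22; y[1] = 5×2 + 2×2 + 4×2 = 22; y[2] = 5×2 + 2×2 + 4×2 = 22 → [22, 22, 22]. Given [22, 22, 22] matches, so answer: Yes

Yes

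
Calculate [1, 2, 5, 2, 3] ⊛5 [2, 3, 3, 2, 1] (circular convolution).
Use y[k] = Σ_j f[j]·g[(k-j) mod 5]. y[0] = 1×2 + 2×1 + 5×2 + 2×3 + 3×3 = 29; y[1] = 1×3 + 2×2 + 5×1 + 2×2 + 3×3 = 25; y[2] = 1×3 + 2×3 + 5×2 + 2×1 + 3×2 = 27; y[3] = 1×2 + 2×3 + 5×3 + 2×2 + 3×1 = 30; y[4] = 1×1 + 2×2 + 5×3 + 2×3 + 3×2 = 32. Result: [29, 25, 27, 30, 32]

[29, 25, 27, 30, 32]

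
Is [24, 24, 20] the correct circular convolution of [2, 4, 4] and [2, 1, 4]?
Recompute circular convolution of [2, 4, 4] and [2, 1, 4]: y[0] = 2×2 + 4×4 + 4×1 = 24; y[1] = 2×1 + 4×2 + 4×4 = 26; y[2] = 2×4 + 4×1 + 4×2 = 20 → [24, 26, 20]. Compare to given [24, 24, 20]: they differ at index 1: given 24, correct 26, so answer: No

No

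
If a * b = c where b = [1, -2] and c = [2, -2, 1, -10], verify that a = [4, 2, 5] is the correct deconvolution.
Forward-compute [4, 2, 5] * [1, -2]: c[0] = 4×1 = 4; c[1] = 4×-2 + 2×1 = -6; c[2] = 2×-2 + 5×1 = 1; c[3] = 5×-2 = -10 → [4, -6, 1, -10]. Does not match given c = [2, -2, 1, -10].

Not verified. [4, 2, 5] * [1, -2] = [4, -6, 1, -10], which differs from [2, -2, 1, -10] at index 0.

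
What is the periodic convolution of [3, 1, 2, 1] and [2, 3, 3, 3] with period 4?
Use y[k] = Σ_j s[j]·t[(k-j) mod 4]. y[0] = 3×2 + 1×3 + 2×3 + 1×3 = 18; y[1] = 3×3 + 1×2 + 2×3 + 1×3 = 20; y[2] = 3×3 + 1×3 + 2×2 + 1×3 = 19; y[3] = 3×3 + 1×3 + 2×3 + 1×2 = 20. Result: [18, 20, 19, 20]

[18, 20, 19, 20]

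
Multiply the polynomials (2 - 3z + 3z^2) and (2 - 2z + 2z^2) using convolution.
Ascending coefficients: a = [2, -3, 3], b = [2, -2, 2]. c[0] = 2×2 = 4; c[1] = 2×-2 + -3×2 = -10; c[2] = 2×2 + -3×-2 + 3×2 = 16; c[3] = -3×2 + 3×-2 = -12; c[4] = 3×2 = 6. Result coefficients: [4, -10, 16, -12, 6] → 4 - 10z + 16z^2 - 12z^3 + 6z^4

4 - 10z + 16z^2 - 12z^3 + 6z^4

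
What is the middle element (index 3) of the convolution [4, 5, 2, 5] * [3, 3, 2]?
Use y[k] = Σ_i a[i]·b[k-i] at k=3. y[3] = 5×2 + 2×3 + 5×3 = 31

31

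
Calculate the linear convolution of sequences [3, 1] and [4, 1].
y[0] = 3×4 = 12; y[1] = 3×1 + 1×4 = 7; y[2] = 1×1 = 1

[12, 7, 1]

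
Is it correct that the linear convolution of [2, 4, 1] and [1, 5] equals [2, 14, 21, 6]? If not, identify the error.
Recompute linear convolution of [2, 4, 1] and [1, 5]: y[0] = 2×1 = 2; y[1] = 2×5 + 4×1 = 14; y[2] = 4×5 + 1×1 = 21; y[3] = 1×5 = 5 → [2, 14, 21, 5]. Compare to given [2, 14, 21, 6]: they differ at index 3: given 6, correct 5, so answer: No

No. Error at index 3: given 6, correct 5.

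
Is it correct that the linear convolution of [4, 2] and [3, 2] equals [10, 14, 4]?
Recompute linear convolution of [4, 2] and [3, 2]: y[0] = 4×3 = 12; y[1] = 4×2 + 2×3 = 14; y[2] = 2×2 = 4 → [12, 14, 4]. Compare to given [10, 14, 4]: they differ at index 0: given 10, correct 12, so answer: No

No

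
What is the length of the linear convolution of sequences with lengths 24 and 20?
Linear/full convolution length: m + n - 1 = 24 + 20 - 1 = 43

43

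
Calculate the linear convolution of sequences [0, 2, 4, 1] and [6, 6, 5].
y[0] = 0×6 = 0; y[1] = 0×6 + 2×6 = 12; y[2] = 0×5 + 2×6 + 4×6 = 36; y[3] = 2×5 + 4×6 + 1×6 = 40; y[4] = 4×5 + 1×6 = 26; y[5] = 1×5 = 5

[0, 12, 36, 40, 26, 5]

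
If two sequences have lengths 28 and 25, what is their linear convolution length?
Linear/full convolution length: m + n - 1 = 28 + 25 - 1 = 52

52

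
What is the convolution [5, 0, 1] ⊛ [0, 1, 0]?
y[0] = 5×0 = 0; y[1] = 5×1 + 0×0 = 5; y[2] = 5×0 + 0×1 + 1×0 = 0; y[3] = 0×0 + 1×1 = 1; y[4] = 1×0 = 0

[0, 5, 0, 1, 0]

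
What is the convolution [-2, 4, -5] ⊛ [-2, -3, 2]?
y[0] = -2×-2 = 4; y[1] = -2×-3 + 4×-2 = -2; y[2] = -2×2 + 4×-3 + -5×-2 = -6; y[3] = 4×2 + -5×-3 = 23; y[4] = -5×2 = -10

[4, -2, -6, 23, -10]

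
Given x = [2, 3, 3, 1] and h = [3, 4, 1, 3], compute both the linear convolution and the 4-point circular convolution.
Linear: y_lin[0] = 2×3 = 6; y_lin[1] = 2×4 + 3×3 = 17; y_lin[2] = 2×1 + 3×4 + 3×3 = 23; y_lin[3] = 2×3 + 3×1 + 3×4 + 1×3 = 24; y_lin[4] = 3×3 + 3×1 + 1×4 = 16; y_lin[5] = 3×3 + 1×1 = 10; y_lin[6] = 1×3 = 3 → [6, 17, 23, 24, 16, 10, 3]. Circular (length 4): y[0] = 2×3 + 3×3 + 3×1 + 1×4 = 22; y[1] = 2×4 + 3×3 + 3×3 + 1×1 = 27; y[2] = 2×1 + 3×4 + 3×3 + 1×3 = 26; y[3] = 2×3 + 3×1 + 3×4 + 1×3 = 24 → [22, 27, 26, 24]

Linear: [6, 17, 23, 24, 16, 10, 3], Circular: [22, 27, 26, 24]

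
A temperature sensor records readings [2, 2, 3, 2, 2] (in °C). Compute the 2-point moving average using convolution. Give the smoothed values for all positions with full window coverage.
2-point moving average kernel = [1, 1]. Apply in 'valid' mode (full window coverage): avg[0] = (2 + 2) / 2 = 2.0; avg[1] = (2 + 3) / 2 = 2.5; avg[2] = (3 + 2) / 2 = 2.5; avg[3] = (2 + 2) / 2 = 2.0. Smoothed values: [2.0, 2.5, 2.5, 2.0]

[2.0, 2.5, 2.5, 2.0]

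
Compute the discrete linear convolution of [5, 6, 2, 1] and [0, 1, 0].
y[0] = 5×0 = 0; y[1] = 5×1 + 6×0 = 5; y[2] = 5×0 + 6×1 + 2×0 = 6; y[3] = 6×0 + 2×1 + 1×0 = 2; y[4] = 2×0 + 1×1 = 1; y[5] = 1×0 = 0

[0, 5, 6, 2, 1, 0]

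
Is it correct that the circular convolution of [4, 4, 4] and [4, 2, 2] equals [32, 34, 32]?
Recompute circular convolution of [4, 4, 4] and [4, 2, 2]: y[0] = 4×4 + 4×2 + 4×2 = 32; y[1] = 4×2 + 4×4 + 4×2 = 32; y[2] = 4×2 + 4×2 + 4×4 = 32 → [32, 32, 32]. Compare to given [32, 34, 32]: they differ at index 1: given 34, correct 32, so answer: No

No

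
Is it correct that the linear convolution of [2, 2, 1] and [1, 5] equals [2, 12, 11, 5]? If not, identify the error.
Recompute linear convolution of [2, 2, 1] and [1, 5]: y[0] = 2×1 = 2; y[1] = 2×5 + 2×1 = 12; y[2] = 2×5 + 1×1 = 11; y[3] = 1×5 = 5 → [2, 12, 11, 5]. Given [2, 12, 11, 5] matches, so answer: Yes

Yes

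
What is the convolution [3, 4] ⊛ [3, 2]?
y[0] = 3×3 = 9; y[1] = 3×2 + 4×3 = 18; y[2] = 4×2 = 8

[9, 18, 8]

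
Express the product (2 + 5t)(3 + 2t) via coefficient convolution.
Ascending coefficients: a = [2, 5], b = [3, 2]. c[0] = 2×3 = 6; c[1] = 2×2 + 5×3 = 19; c[2] = 5×2 = 10. Result coefficients: [6, 19, 10] → 6 + 19t + 10t^2

6 + 19t + 10t^2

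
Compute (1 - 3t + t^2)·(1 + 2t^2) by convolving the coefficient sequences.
Ascending coefficients: a = [1, -3, 1], b = [1, 0, 2]. c[0] = 1×1 = 1; c[1] = 1×0 + -3×1 = -3; c[2] = 1×2 + -3×0 + 1×1 = 3; c[3] = -3×2 + 1×0 = -6; c[4] = 1×2 = 2. Result coefficients: [1, -3, 3, -6, 2] → 1 - 3t + 3t^2 - 6t^3 + 2t^4

1 - 3t + 3t^2 - 6t^3 + 2t^4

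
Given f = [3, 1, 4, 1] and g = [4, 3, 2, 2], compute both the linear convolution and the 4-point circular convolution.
Linear: y_lin[0] = 3×4 = 12; y_lin[1] = 3×3 + 1×4 = 13; y_lin[2] = 3×2 + 1×3 + 4×4 = 25; y_lin[3] = 3×2 + 1×2 + 4×3 + 1×4 = 24; y_lin[4] = 1×2 + 4×2 + 1×3 = 13; y_lin[5] = 4×2 + 1×2 = 10; y_lin[6] = 1×2 = 2 → [12, 13, 25, 24, 13, 10, 2]. Circular (length 4): y[0] = 3×4 + 1×2 + 4×2 + 1×3 = 25; y[1] = 3×3 + 1×4 + 4×2 + 1×2 = 23; y[2] = 3×2 + 1×3 + 4×4 + 1×2 = 27; y[3] = 3×2 + 1×2 + 4×3 + 1×4 = 24 → [25, 23, 27, 24]

Linear: [12, 13, 25, 24, 13, 10, 2], Circular: [25, 23, 27, 24]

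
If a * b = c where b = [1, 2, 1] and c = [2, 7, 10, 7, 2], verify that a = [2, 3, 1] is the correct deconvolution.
Forward-compute [2, 3, 1] * [1, 2, 1]: c[0] = 2×1 = 2; c[1] = 2×2 + 3×1 = 7; c[2] = 2×1 + 3×2 + 1×1 = 9; c[3] = 3×1 + 1×2 = 5; c[4] = 1×1 = 1 → [2, 7, 9, 5, 1]. Does not match given c = [2, 7, 10, 7, 2].

Not verified. [2, 3, 1] * [1, 2, 1] = [2, 7, 9, 5, 1], which differs from [2, 7, 10, 7, 2] at index 2.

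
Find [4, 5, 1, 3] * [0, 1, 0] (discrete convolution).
y[0] = 4×0 = 0; y[1] = 4×1 + 5×0 = 4; y[2] = 4×0 + 5×1 + 1×0 = 5; y[3] = 5×0 + 1×1 + 3×0 = 1; y[4] = 1×0 + 3×1 = 3; y[5] = 3×0 = 0

[0, 4, 5, 1, 3, 0]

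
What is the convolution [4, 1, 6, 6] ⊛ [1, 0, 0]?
y[0] = 4×1 = 4; y[1] = 4×0 + 1×1 = 1; y[2] = 4×0 + 1×0 + 6×1 = 6; y[3] = 1×0 + 6×0 + 6×1 = 6; y[4] = 6×0 + 6×0 = 0; y[5] = 6×0 = 0

[4, 1, 6, 6, 0, 0]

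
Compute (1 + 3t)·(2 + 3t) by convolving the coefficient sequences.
Ascending coefficients: a = [1, 3], b = [2, 3]. c[0] = 1×2 = 2; c[1] = 1×3 + 3×2 = 9; c[2] = 3×3 = 9. Result coefficients: [2, 9, 9] → 2 + 9t + 9t^2

2 + 9t + 9t^2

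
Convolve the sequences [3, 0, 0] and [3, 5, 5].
y[0] = 3×3 = 9; y[1] = 3×5 + 0×3 = 15; y[2] = 3×5 + 0×5 + 0×3 = 15; y[3] = 0×5 + 0×5 = 0; y[4] = 0×5 = 0

[9, 15, 15, 0, 0]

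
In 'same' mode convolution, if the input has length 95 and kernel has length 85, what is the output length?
'Same' mode returns an output with the same length as the input: 95

95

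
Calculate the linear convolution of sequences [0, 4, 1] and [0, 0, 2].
y[0] = 0×0 = 0; y[1] = 0×0 + 4×0 = 0; y[2] = 0×2 + 4×0 + 1×0 = 0; y[3] = 4×2 + 1×0 = 8; y[4] = 1×2 = 2

[0, 0, 0, 8, 2]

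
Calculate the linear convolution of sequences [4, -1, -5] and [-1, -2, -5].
y[0] = 4×-1 = -4; y[1] = 4×-2 + -1×-1 = -7; y[2] = 4×-5 + -1×-2 + -5×-1 = -13; y[3] = -1×-5 + -5×-2 = 15; y[4] = -5×-5 = 25

[-4, -7, -13, 15, 25]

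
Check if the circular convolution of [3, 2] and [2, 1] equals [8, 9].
Recompute circular convolution of [3, 2] and [2, 1]: y[0] = 3×2 + 2×1 = 8; y[1] = 3×1 + 2×2 = 7 → [8, 7]. Compare to given [8, 9]: they differ at index 1: given 9, correct 7, so answer: No

No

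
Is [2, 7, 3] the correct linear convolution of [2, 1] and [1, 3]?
Recompute linear convolution of [2, 1] and [1, 3]: y[0] = 2×1 = 2; y[1] = 2×3 + 1×1 = 7; y[2] = 1×3 = 3 → [2, 7, 3]. Given [2, 7, 3] matches, so answer: Yes

Yes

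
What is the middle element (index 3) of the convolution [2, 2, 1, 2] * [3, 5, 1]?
Use y[k] = Σ_i a[i]·b[k-i] at k=3. y[3] = 2×1 + 1×5 + 2×3 = 13

13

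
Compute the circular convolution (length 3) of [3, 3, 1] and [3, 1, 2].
Use y[k] = Σ_j f[j]·g[(k-j) mod 3]. y[0] = 3×3 + 3×2 + 1×1 = 16; y[1] = 3×1 + 3×3 + 1×2 = 14; y[2] = 3×2 + 3×1 + 1×3 = 12. Result: [16, 14, 12]

[16, 14, 12]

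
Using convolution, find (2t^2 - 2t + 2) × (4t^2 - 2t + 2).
Ascending coefficients: a = [2, -2, 2], b = [2, -2, 4]. c[0] = 2×2 = 4; c[1] = 2×-2 + -2×2 = -8; c[2] = 2×4 + -2×-2 + 2×2 = 16; c[3] = -2×4 + 2×-2 = -12; c[4] = 2×4 = 8. Result coefficients: [4, -8, 16, -12, 8] → 8t^4 - 12t^3 + 16t^2 - 8t + 4

8t^4 - 12t^3 + 16t^2 - 8t + 4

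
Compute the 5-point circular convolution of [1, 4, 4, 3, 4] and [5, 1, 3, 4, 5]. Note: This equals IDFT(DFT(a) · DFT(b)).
Either evaluate y[k] = Σ_j a[j]·b[(k-j) mod 5] directly, or use IDFT(DFT(a) · DFT(b)). y[0] = 1×5 + 4×5 + 4×4 + 3×3 + 4×1 = 54; y[1] = 1×1 + 4×5 + 4×5 + 3×4 + 4×3 = 65; y[2] = 1×3 + 4×1 + 4×5 + 3×5 + 4×4 = 58; y[3] = 1×4 + 4×3 + 4×1 + 3×5 + 4×5 = 55; y[4] = 1×5 + 4×4 + 4×3 + 3×1 + 4×5 = 56. Result: [54, 65, 58, 55, 56]

[54, 65, 58, 55, 56]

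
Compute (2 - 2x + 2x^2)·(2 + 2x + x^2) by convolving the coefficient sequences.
Ascending coefficients: a = [2, -2, 2], b = [2, 2, 1]. c[0] = 2×2 = 4; c[1] = 2×2 + -2×2 = 0; c[2] = 2×1 + -2×2 + 2×2 = 2; c[3] = -2×1 + 2×2 = 2; c[4] = 2×1 = 2. Result coefficients: [4, 0, 2, 2, 2] → 4 + 2x^2 + 2x^3 + 2x^4

4 + 2x^2 + 2x^3 + 2x^4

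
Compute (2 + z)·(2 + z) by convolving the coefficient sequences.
Ascending coefficients: a = [2, 1], b = [2, 1]. c[0] = 2×2 = 4; c[1] = 2×1 + 1×2 = 4; c[2] = 1×1 = 1. Result coefficients: [4, 4, 1] → 4 + 4z + z^2

4 + 4z + z^2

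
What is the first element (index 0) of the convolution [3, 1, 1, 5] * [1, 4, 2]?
Use y[k] = Σ_i a[i]·b[k-i] at k=0. y[0] = 3×1 = 3

3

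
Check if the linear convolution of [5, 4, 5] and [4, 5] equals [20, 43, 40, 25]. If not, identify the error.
Recompute linear convolution of [5, 4, 5] and [4, 5]: y[0] = 5×4 = 20; y[1] = 5×5 + 4×4 = 41; y[2] = 4×5 + 5×4 = 40; y[3] = 5×5 = 25 → [20, 41, 40, 25]. Compare to given [20, 43, 40, 25]: they differ at index 1: given 43, correct 41, so answer: No

No. Error at index 1: given 43, correct 41.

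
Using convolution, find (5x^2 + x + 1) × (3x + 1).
Ascending coefficients: a = [1, 1, 5], b = [1, 3]. c[0] = 1×1 = 1; c[1] = 1×3 + 1×1 = 4; c[2] = 1×3 + 5×1 = 8; c[3] = 5×3 = 15. Result coefficients: [1, 4, 8, 15] → 15x^3 + 8x^2 + 4x + 1

15x^3 + 8x^2 + 4x + 1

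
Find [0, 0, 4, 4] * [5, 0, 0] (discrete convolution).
y[0] = 0×5 = 0; y[1] = 0×0 + 0×5 = 0; y[2] = 0×0 + 0×0 + 4×5 = 20; y[3] = 0×0 + 4×0 + 4×5 = 20; y[4] = 4×0 + 4×0 = 0; y[5] = 4×0 = 0

[0, 0, 20, 20, 0, 0]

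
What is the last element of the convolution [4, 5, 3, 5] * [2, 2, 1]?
Use y[k] = Σ_i a[i]·b[k-i] at k=5. y[5] = 5×1 = 5

5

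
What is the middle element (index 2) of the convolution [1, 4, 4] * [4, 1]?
Use y[k] = Σ_i a[i]·b[k-i] at k=2. y[2] = 4×1 + 4×4 = 20

20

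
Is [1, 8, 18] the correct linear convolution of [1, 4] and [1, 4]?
Recompute linear convolution of [1, 4] and [1, 4]: y[0] = 1×1 = 1; y[1] = 1×4 + 4×1 = 8; y[2] = 4×4 = 16 → [1, 8, 16]. Compare to given [1, 8, 18]: they differ at index 2: given 18, correct 16, so answer: No

No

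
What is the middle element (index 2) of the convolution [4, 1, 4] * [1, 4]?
Use y[k] = Σ_i a[i]·b[k-i] at k=2. y[2] = 1×4 + 4×1 = 8

8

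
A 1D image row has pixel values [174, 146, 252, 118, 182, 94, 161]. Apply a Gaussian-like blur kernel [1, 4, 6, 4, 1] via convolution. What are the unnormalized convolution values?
Convolve image row [174, 146, 252, 118, 182, 94, 161] with kernel [1, 4, 6, 4, 1]: y[0] = 174×1 = 174; y[1] = 174×4 + 146×1 = 842; y[2] = 174×6 + 146×4 + 252×1 = 1880; y[3] = 174×4 + 146×6 + 252×4 + 118×1 = 2698; y[4] = 174×1 + 146×4 + 252×6 + 118×4 + 182×1 = 2924; y[5] = 146×1 + 252×4 + 118×6 + 182×4 + 94×1 = 2684; y[6] = 252×1 + 118×4 + 182×6 + 94×4 + 161×1 = 2353; y[7] = 118×1 + 182×4 + 94×6 + 161×4 = 2054; y[8] = 182×1 + 94×4 + 161×6 = 1524; y[9] = 94×1 + 161×4 = 738; y[10] = 161×1 = 161 → [174, 842, 1880, 2698, 2924, 2684, 2353, 2054, 1524, 738, 161]. Normalization factor = sum(kernel) = 16.

[174, 842, 1880, 2698, 2924, 2684, 2353, 2054, 1524, 738, 161]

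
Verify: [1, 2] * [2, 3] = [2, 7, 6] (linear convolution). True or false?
Recompute linear convolution of [1, 2] and [2, 3]: y[0] = 1×2 = 2; y[1] = 1×3 + 2×2 = 7; y[2] = 2×3 = 6 → [2, 7, 6]. Given [2, 7, 6] matches, so answer: Yes

Yes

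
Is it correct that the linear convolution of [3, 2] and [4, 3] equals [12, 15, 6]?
Recompute linear convolution of [3, 2] and [4, 3]: y[0] = 3×4 = 12; y[1] = 3×3 + 2×4 = 17; y[2] = 2×3 = 6 → [12, 17, 6]. Compare to given [12, 15, 6]: they differ at index 1: given 15, correct 17, so answer: No

No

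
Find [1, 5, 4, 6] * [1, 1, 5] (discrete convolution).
y[0] = 1×1 = 1; y[1] = 1×1 + 5×1 = 6; y[2] = 1×5 + 5×1 + 4×1 = 14; y[3] = 5×5 + 4×1 + 6×1 = 35; y[4] = 4×5 + 6×1 = 26; y[5] = 6×5 = 30

[1, 6, 14, 35, 26, 30]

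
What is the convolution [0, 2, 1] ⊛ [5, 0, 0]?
y[0] = 0×5 = 0; y[1] = 0×0 + 2×5 = 10; y[2] = 0×0 + 2×0 + 1×5 = 5; y[3] = 2×0 + 1×0 = 0; y[4] = 1×0 = 0

[0, 10, 5, 0, 0]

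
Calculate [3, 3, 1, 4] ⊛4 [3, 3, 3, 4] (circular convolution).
Use y[k] = Σ_j a[j]·b[(k-j) mod 4]. y[0] = 3×3 + 3×4 + 1×3 + 4×3 = 36; y[1] = 3×3 + 3×3 + 1×4 + 4×3 = 34; y[2] = 3×3 + 3×3 + 1×3 + 4×4 = 37; y[3] = 3×4 + 3×3 + 1×3 + 4×3 = 36. Result: [36, 34, 37, 36]

[36, 34, 37, 36]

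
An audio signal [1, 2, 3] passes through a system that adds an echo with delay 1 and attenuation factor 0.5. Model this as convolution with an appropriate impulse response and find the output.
Direct-path + delayed-attenuated-path model → impulse response h = [1, 0.5] (1 at lag 0, 0.5 at lag 1). Output y[n] = x[n] + 0.5·x[n - 1] (with x[n] = 0 outside 0..2): y[0] = 1 + 0.5×0 = 1; y[1] = 2 + 0.5×1 = 2.5; y[2] = 3 + 0.5×2 = 4.0; y[3] = 0 + 0.5×3 = 1.5. So y = [1, 2.5, 4.0, 1.5]

[1, 2.5, 4.0, 1.5]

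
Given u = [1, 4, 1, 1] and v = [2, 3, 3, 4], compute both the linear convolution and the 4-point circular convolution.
Linear: y_lin[0] = 1×2 = 2; y_lin[1] = 1×3 + 4×2 = 11; y_lin[2] = 1×3 + 4×3 + 1×2 = 17; y_lin[3] = 1×4 + 4×3 + 1×3 + 1×2 = 21; y_lin[4] = 4×4 + 1×3 + 1×3 = 22; y_lin[5] = 1×4 + 1×3 = 7; y_lin[6] = 1×4 = 4 → [2, 11, 17, 21, 22, 7, 4]. Circular (length 4): y[0] = 1×2 + 4×4 + 1×3 + 1×3 = 24; y[1] = 1×3 + 4×2 + 1×4 + 1×3 = 18; y[2] = 1×3 + 4×3 + 1×2 + 1×4 = 21; y[3] = 1×4 + 4×3 + 1×3 + 1×2 = 21 → [24, 18, 21, 21]

Linear: [2, 11, 17, 21, 22, 7, 4], Circular: [24, 18, 21, 21]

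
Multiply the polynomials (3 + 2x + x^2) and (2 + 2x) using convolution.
Ascending coefficients: a = [3, 2, 1], b = [2, 2]. c[0] = 3×2 = 6; c[1] = 3×2 + 2×2 = 10; c[2] = 2×2 + 1×2 = 6; c[3] = 1×2 = 2. Result coefficients: [6, 10, 6, 2] → 6 + 10x + 6x^2 + 2x^3

6 + 10x + 6x^2 + 2x^3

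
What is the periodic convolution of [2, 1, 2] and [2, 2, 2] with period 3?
Use y[k] = Σ_j x[j]·h[(k-j) mod 3]. y[0] = 2×2 + 1×2 + 2×2 = 10; y[1] = 2×2 + 1×2 + 2×2 = 10; y[2] = 2×2 + 1×2 + 2×2 = 10. Result: [10, 10, 10]

[10, 10, 10]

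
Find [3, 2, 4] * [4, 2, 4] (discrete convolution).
y[0] = 3×4 = 12; y[1] = 3×2 + 2×4 = 14; y[2] = 3×4 + 2×2 + 4×4 = 32; y[3] = 2×4 + 4×2 = 16; y[4] = 4×4 = 16

[12, 14, 32, 16, 16]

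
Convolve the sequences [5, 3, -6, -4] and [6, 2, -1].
y[0] = 5×6 = 30; y[1] = 5×2 + 3×6 = 28; y[2] = 5×-1 + 3×2 + -6×6 = -35; y[3] = 3×-1 + -6×2 + -4×6 = -39; y[4] = -6×-1 + -4×2 = -2; y[5] = -4×-1 = 4

[30, 28, -35, -39, -2, 4]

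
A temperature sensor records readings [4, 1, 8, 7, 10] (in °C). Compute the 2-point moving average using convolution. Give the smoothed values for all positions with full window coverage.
2-point moving average kernel = [1, 1]. Apply in 'valid' mode (full window coverage): avg[0] = (4 + 1) / 2 = 2.5; avg[1] = (1 + 8) / 2 = 4.5; avg[2] = (8 + 7) / 2 = 7.5; avg[3] = (7 + 10) / 2 = 8.5. Smoothed values: [2.5, 4.5, 7.5, 8.5]

[2.5, 4.5, 7.5, 8.5]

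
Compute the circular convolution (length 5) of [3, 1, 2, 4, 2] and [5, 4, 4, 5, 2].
Use y[k] = Σ_j x[j]·h[(k-j) mod 5]. y[0] = 3×5 + 1×2 + 2×5 + 4×4 + 2×4 = 51; y[1] = 3×4 + 1×5 + 2×2 + 4×5 + 2×4 = 49; y[2] = 3×4 + 1×4 + 2×5 + 4×2 + 2×5 = 44; y[3] = 3×5 + 1×4 + 2×4 + 4×5 + 2×2 = 51; y[4] = 3×2 + 1×5 + 2×4 + 4×4 + 2×5 = 45. Result: [51, 49, 44, 51, 45]

[51, 49, 44, 51, 45]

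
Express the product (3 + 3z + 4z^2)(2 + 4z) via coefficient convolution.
Ascending coefficients: a = [3, 3, 4], b = [2, 4]. c[0] = 3×2 = 6; c[1] = 3×4 + 3×2 = 18; c[2] = 3×4 + 4×2 = 20; c[3] = 4×4 = 16. Result coefficients: [6, 18, 20, 16] → 6 + 18z + 20z^2 + 16z^3

6 + 18z + 20z^2 + 16z^3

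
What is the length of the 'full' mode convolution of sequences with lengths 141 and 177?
Linear/full convolution length: m + n - 1 = 141 + 177 - 1 = 317

317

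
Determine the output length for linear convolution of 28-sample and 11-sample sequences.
Linear/full convolution length: m + n - 1 = 28 + 11 - 1 = 38

38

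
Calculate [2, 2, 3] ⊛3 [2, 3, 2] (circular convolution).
Use y[k] = Σ_j x[j]·h[(k-j) mod 3]. y[0] = 2×2 + 2×2 + 3×3 = 17; y[1] = 2×3 + 2×2 + 3×2 = 16; y[2] = 2×2 + 2×3 + 3×2 = 16. Result: [17, 16, 16]

[17, 16, 16]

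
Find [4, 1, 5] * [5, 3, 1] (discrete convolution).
y[0] = 4×5 = 20; y[1] = 4×3 + 1×5 = 17; y[2] = 4×1 + 1×3 + 5×5 = 32; y[3] = 1×1 + 5×3 = 16; y[4] = 5×1 = 5

[20, 17, 32, 16, 5]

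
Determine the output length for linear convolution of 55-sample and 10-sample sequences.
Linear/full convolution length: m + n - 1 = 55 + 10 - 1 = 64

64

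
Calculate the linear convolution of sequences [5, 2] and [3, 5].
y[0] = 5×3 = 15; y[1] = 5×5 + 2×3 = 31; y[2] = 2×5 = 10

[15, 31, 10]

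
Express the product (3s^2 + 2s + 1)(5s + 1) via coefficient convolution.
Ascending coefficients: a = [1, 2, 3], b = [1, 5]. c[0] = 1×1 = 1; c[1] = 1×5 + 2×1 = 7; c[2] = 2×5 + 3×1 = 13; c[3] = 3×5 = 15. Result coefficients: [1, 7, 13, 15] → 15s^3 + 13s^2 + 7s + 1

15s^3 + 13s^2 + 7s + 1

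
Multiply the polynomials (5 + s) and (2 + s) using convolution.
Ascending coefficients: a = [5, 1], b = [2, 1]. c[0] = 5×2 = 10; c[1] = 5×1 + 1×2 = 7; c[2] = 1×1 = 1. Result coefficients: [10, 7, 1] → 10 + 7s + s^2

10 + 7s + s^2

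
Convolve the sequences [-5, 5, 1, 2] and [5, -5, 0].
y[0] = -5×5 = -25; y[1] = -5×-5 + 5×5 = 50; y[2] = -5×0 + 5×-5 + 1×5 = -20; y[3] = 5×0 + 1×-5 + 2×5 = 5; y[4] = 1×0 + 2×-5 = -10; y[5] = 2×0 = 0

[-25, 50, -20, 5, -10, 0]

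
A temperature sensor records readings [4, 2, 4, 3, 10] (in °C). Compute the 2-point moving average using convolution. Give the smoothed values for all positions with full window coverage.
2-point moving average kernel = [1, 1]. Apply in 'valid' mode (full window coverage): avg[0] = (4 + 2) / 2 = 3.0; avg[1] = (2 + 4) / 2 = 3.0; avg[2] = (4 + 3) / 2 = 3.5; avg[3] = (3 + 10) / 2 = 6.5. Smoothed values: [3.0, 3.0, 3.5, 6.5]

[3.0, 3.0, 3.5, 6.5]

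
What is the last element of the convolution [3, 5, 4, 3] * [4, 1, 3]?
Use y[k] = Σ_i a[i]·b[k-i] at k=5. y[5] = 3×3 = 9

9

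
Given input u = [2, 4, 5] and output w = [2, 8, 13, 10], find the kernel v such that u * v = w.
Output length 4 = len(u) + len(v) - 1 ⇒ len(v) = 2. Solve v forward using v[k] = (w[k] - Σ_{i≥1} u[i]·v[k-i]) / u[0]: v[0] = w[0] / u[0] = 2 / 2 = 1; v[1] = (w[1] - 4×1) / u[0] = (8 - 4×1) / 2 = 2. So v = [1, 2]. Forward-check [2, 4, 5] * [1, 2]: w[0] = 2×1 = 2; w[1] = 2×2 + 4×1 = 8; w[2] = 4×2 + 5×1 = 13; w[3] = 5×2 = 10 → [2, 8, 13, 10] ✓

[1, 2]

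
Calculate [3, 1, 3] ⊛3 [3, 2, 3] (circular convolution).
Use y[k] = Σ_j u[j]·v[(k-j) mod 3]. y[0] = 3×3 + 1×3 + 3×2 = 18; y[1] = 3×2 + 1×3 + 3×3 = 18; y[2] = 3×3 + 1×2 + 3×3 = 20. Result: [18, 18, 20]

[18, 18, 20]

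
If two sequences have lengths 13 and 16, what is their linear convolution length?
Linear/full convolution length: m + n - 1 = 13 + 16 - 1 = 28

28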